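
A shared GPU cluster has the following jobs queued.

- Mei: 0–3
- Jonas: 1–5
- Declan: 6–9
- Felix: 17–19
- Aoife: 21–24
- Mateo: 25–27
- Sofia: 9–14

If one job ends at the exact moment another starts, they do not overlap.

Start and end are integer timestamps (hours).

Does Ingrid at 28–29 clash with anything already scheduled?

No — it doesn't clash with anything

Mei: ends 3 at or before Ingrid starts 28 → clear.
Jonas: ends 5 at or before Ingrid starts 28 → clear.
Declan: ends 9 at or before Ingrid starts 28 → clear.
Sofia: ends 14 at or before Ingrid starts 28 → clear.
Felix: ends 19 at or before Ingrid starts 28 → clear.
Aoife: ends 24 at or before Ingrid starts 28 → clear.
Mateo: ends 27 at or before Ingrid starts 28 → clear.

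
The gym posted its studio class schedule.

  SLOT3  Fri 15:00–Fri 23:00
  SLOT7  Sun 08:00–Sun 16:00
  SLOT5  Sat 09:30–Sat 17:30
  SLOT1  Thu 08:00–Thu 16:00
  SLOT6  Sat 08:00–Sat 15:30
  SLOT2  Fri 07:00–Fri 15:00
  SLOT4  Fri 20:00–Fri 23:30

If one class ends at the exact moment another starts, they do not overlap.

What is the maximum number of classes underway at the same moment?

Sweep the timeline, counting +1 at each start and −1 at each end (ends before starts at a tie):
Thu 08:00 start SLOT1 → 1
Thu 16:00 end SLOT1 → 0
Fri 07:00 start SLOT2 → 1
Fri 15:00 end SLOT2 → 0
Fri 15:00 start SLOT3 → 1
Fri 20:00 start SLOT4 → 2
Fri 23:00 end SLOT3 → 1
Fri 23:30 end SLOT4 → 0
Sat 08:00 start SLOT6 → 1
Sat 09:30 start SLOT5 → 2
Sat 15:30 end SLOT6 → 1
Sat 17:30 end SLOT5 → 0
Sun 08:00 start SLOT7 → 1
Sun 16:00 end SLOT7 → 0
Peak is 2, at Fri 20:00 (SLOT3, SLOT4).

2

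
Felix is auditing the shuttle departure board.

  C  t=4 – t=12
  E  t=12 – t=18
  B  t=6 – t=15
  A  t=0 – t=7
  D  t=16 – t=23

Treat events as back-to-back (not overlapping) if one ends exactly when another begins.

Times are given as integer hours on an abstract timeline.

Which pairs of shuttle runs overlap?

A & B, A & C, B & C, B & E, D & E

Sorted by start: A, C, B, E, D.
C starts before A ends → A and C overlap.
B starts before A ends → A and B overlap.
E starts after A ends, so nothing later overlaps A either.
B starts before C ends → C and B overlap.
E starts exactly when C ends (back-to-back, no overlap), so nothing later overlaps C either.
E starts before B ends → B and E overlap.
D starts after B ends.
D starts before E ends → E and D overlap.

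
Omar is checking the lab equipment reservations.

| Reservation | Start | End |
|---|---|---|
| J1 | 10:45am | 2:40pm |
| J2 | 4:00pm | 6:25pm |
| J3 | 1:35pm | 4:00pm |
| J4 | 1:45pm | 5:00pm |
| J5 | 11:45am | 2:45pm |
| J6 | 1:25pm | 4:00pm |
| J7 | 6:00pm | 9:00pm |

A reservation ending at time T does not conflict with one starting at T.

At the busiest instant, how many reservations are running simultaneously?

Sort all start/end points and keep a running count:
10:45am start J1 → 1
11:45am start J5 → 2
1:25pm start J6 → 3
1:35pm start J3 → 4
1:45pm start J4 → 5
2:40pm end J1 → 4
2:45pm end J5 → 3
4:00pm end J3 → 2
4:00pm end J6 → 1
4:00pm start J2 → 2
5:00pm end J4 → 1
6:00pm start J7 → 2
6:25pm end J2 → 1
9:00pm end J7 → 0
Peak is 5, at 1:45pm (J1, J3, J4, J5, J6).

5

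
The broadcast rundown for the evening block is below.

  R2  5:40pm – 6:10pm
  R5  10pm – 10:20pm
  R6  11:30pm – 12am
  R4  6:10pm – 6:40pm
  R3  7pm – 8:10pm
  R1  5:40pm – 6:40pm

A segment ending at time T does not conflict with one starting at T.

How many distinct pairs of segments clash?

2

Two intervals overlap when each starts before the other ends.
Sorted by start: R1, R2, R4, R3, R5, R6.
R2 starts before R1 ends → R1 and R2 overlap.
R4 starts before R1 ends → R1 and R4 overlap.
R3 starts after R1 ends; R1 is clear from here.
R4 starts exactly when R2 ends (back-to-back, no overlap); R2 is clear from here.
R3 starts after R4 ends; R4 is clear from here.
R5 starts after R3 ends; R3 is clear from here.
R6 starts after R5 ends.
Overlapping pairs: R1 & R2, R1 & R4 — 2 in total.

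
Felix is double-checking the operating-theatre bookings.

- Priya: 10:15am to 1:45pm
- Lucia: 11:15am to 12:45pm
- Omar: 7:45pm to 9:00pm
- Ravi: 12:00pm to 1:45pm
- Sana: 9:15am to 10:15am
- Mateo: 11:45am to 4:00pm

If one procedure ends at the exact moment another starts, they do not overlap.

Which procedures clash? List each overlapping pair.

Two intervals overlap when each starts before the other ends.
Sorted by start: Sana, Priya, Lucia, Mateo, Ravi, Omar.
Priya starts exactly when Sana ends (back-to-back, no overlap); Sana is clear from here.
Lucia starts before Priya ends → Priya and Lucia overlap.
Mateo starts before Priya ends → Priya and Mateo overlap.
Ravi starts before Priya ends → Priya and Ravi overlap.
Omar starts after Priya ends.
Mateo starts before Lucia ends → Lucia and Mateo overlap.
Ravi starts before Lucia ends → Lucia and Ravi overlap.
Omar starts after Lucia ends.
Ravi starts before Mateo ends → Mateo and Ravi overlap.
Omar starts after Mateo ends.
Omar starts after Ravi ends.

Lucia & Mateo, Lucia & Priya, Lucia & Ravi, Mateo & Priya, Mateo & Ravi, Priya & Ravi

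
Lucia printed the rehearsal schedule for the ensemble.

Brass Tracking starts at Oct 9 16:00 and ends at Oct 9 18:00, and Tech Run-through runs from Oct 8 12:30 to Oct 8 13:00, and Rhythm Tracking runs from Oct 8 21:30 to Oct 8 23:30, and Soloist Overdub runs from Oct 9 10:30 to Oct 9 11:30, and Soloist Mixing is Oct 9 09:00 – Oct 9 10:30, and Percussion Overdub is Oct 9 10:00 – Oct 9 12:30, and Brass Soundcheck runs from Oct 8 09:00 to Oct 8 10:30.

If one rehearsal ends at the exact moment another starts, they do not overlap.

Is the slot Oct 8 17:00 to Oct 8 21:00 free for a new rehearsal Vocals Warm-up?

Brass Soundcheck: ends Oct 8 10:30 at or before Vocals Warm-up starts Oct 8 17:00 → clear.
Tech Run-through: ends Oct 8 13:00 at or before Vocals Warm-up starts Oct 8 17:00 → clear.
Rhythm Tracking: starts Oct 8 21:30 at or after Vocals Warm-up ends Oct 8 21:00 → clear.
Soloist Mixing: starts Oct 9 09:00 at or after Vocals Warm-up ends Oct 8 21:00 → clear.
Percussion Overdub: starts Oct 9 10:00 at or after Vocals Warm-up ends Oct 8 21:00 → clear.
Soloist Overdub: starts Oct 9 10:30 at or after Vocals Warm-up ends Oct 8 21:00 → clear.
Brass Tracking: starts Oct 9 16:00 at or after Vocals Warm-up ends Oct 8 21:00 → clear.

Yes — the slot is free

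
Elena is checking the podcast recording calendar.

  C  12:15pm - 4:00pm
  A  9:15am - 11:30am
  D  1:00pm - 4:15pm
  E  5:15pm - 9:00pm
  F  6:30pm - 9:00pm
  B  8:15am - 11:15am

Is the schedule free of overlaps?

No

Sorted by start: B, A, C, D, E, F.
A starts before B ends → B and A overlap.
That's a conflict, so the schedule is not conflict-free.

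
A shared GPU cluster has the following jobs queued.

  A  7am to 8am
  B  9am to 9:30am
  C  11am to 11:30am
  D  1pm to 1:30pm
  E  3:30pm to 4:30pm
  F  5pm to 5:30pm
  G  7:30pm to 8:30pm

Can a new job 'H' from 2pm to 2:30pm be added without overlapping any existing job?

Yes — the slot is free

A: ends 8am at or before H starts 2pm → clear.
B: ends 9:30am at or before H starts 2pm → clear.
C: ends 11:30am at or before H starts 2pm → clear.
D: ends 1:30pm at or before H starts 2pm → clear.
E: starts 3:30pm at or after H ends 2:30pm → clear.
F: starts 5pm at or after H ends 2:30pm → clear.
G: starts 7:30pm at or after H ends 2:30pm → clear.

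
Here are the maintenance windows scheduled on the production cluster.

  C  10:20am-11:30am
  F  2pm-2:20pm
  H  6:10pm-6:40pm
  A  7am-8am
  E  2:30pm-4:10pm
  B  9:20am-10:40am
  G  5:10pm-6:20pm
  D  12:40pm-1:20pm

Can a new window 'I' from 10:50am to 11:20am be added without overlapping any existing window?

A: ends 8am at or before I starts 10:50am → clear.
B: ends 10:40am at or before I starts 10:50am → clear.
C: starts 10:20am before I ends 11:20am, and ends 11:30am after I starts 10:50am → overlap.
D: starts 12:40pm at or after I ends 11:20am → clear.
F: starts 2pm at or after I ends 11:20am → clear.
E: starts 2:30pm at or after I ends 11:20am → clear.
G: starts 5:10pm at or after I ends 11:20am → clear.
H: starts 6:10pm at or after I ends 11:20am → clear.
I overlaps C.

No — it overlaps C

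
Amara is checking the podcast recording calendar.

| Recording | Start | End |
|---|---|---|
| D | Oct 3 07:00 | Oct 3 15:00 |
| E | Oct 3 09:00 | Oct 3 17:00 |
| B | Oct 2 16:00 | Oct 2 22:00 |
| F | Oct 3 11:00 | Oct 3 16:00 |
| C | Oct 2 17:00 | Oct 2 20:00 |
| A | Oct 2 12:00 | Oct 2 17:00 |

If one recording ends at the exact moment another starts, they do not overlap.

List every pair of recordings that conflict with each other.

A & B, B & C, D & E, D & F, E & F

Sorted by start: A, B, C, D, E, F.
B starts before A ends → A and B overlap.
C starts exactly when A ends (back-to-back, no overlap), so nothing later overlaps A either.
C starts before B ends → B and C overlap.
D starts after B ends, so nothing later overlaps B either.
D starts after C ends, so nothing later overlaps C either.
E starts before D ends → D and E overlap.
F starts before D ends → D and F overlap.
F starts before E ends → E and F overlap.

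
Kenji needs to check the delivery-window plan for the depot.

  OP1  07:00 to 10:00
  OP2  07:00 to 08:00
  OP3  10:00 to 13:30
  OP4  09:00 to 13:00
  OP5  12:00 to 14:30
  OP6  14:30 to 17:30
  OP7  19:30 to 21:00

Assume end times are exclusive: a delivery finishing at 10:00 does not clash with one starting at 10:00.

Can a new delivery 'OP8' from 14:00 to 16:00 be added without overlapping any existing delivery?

OP1: ends 10:00 at or before OP8 starts 14:00 → clear.
OP2: ends 08:00 at or before OP8 starts 14:00 → clear.
OP4: ends 13:00 at or before OP8 starts 14:00 → clear.
OP3: ends 13:30 at or before OP8 starts 14:00 → clear.
OP5: starts 12:00 before OP8 ends 16:00, and ends 14:30 after OP8 starts 14:00 → overlap.
OP6: starts 14:30 before OP8 ends 16:00, and ends 17:30 after OP8 starts 14:00 → overlap.
OP7: starts 19:30 at or after OP8 ends 16:00 → clear.
OP8 overlaps OP5, OP6.

No — it overlaps OP5, OP6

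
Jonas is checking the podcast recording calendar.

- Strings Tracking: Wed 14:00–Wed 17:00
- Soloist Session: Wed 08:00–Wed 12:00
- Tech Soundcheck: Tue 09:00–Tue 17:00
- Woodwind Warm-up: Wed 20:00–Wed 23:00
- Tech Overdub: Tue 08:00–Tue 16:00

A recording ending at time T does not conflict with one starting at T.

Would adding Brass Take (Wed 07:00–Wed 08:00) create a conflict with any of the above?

Tech Overdub: ends Tue 16:00 at or before Brass Take starts Wed 07:00 → clear.
Tech Soundcheck: ends Tue 17:00 at or before Brass Take starts Wed 07:00 → clear.
Soloist Session: starts Wed 08:00 at or after Brass Take ends Wed 08:00 → clear.
Strings Tracking: starts Wed 14:00 at or after Brass Take ends Wed 08:00 → clear.
Woodwind Warm-up: starts Wed 20:00 at or after Brass Take ends Wed 08:00 → clear.

No — it doesn't clash with anything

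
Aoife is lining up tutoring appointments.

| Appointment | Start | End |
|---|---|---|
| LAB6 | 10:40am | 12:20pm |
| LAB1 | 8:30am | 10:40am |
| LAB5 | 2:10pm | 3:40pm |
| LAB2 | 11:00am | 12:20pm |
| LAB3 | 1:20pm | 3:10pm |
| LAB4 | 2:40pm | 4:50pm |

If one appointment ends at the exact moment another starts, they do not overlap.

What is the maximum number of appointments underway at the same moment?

Walk through starts and ends in time order (an end at T is processed before a start at T):
8:30am start LAB1 → 1
10:40am end LAB1 → 0
10:40am start LAB6 → 1
11:00am start LAB2 → 2
12:20pm end LAB2 → 1
12:20pm end LAB6 → 0
1:20pm start LAB3 → 1
2:10pm start LAB5 → 2
2:40pm start LAB4 → 3
3:10pm end LAB3 → 2
3:40pm end LAB5 → 1
4:50pm end LAB4 → 0
Peak is 3, at 2:40pm (LAB3, LAB4, LAB5).

3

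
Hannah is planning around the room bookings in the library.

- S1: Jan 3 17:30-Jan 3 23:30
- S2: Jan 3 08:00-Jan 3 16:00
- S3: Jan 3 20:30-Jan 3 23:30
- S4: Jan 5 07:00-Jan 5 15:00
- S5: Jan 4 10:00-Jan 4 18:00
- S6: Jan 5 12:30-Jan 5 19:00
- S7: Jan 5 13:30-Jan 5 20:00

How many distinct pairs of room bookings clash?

Sorted by start: S2, S1, S3, S5, S4, S6, S7.
S1 starts after S2 ends — done with S2.
S3 starts before S1 ends → S1 and S3 overlap.
S5 starts after S1 ends — done with S1.
S5 starts after S3 ends — done with S3.
S4 starts after S5 ends — done with S5.
S6 starts before S4 ends → S4 and S6 overlap.
S7 starts before S4 ends → S4 and S7 overlap.
S7 starts before S6 ends → S6 and S7 overlap.
Overlapping pairs: S1 & S3, S4 & S6, S4 & S7, S6 & S7 — 4 in total.

4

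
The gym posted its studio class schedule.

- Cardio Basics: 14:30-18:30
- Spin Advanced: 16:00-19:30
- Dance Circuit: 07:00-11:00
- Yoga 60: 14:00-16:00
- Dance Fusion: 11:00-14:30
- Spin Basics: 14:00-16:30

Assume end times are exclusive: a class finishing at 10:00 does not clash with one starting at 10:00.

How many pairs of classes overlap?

Sorted by start: Dance Circuit, Dance Fusion, Spin Basics, Yoga 60, Cardio Basics, Spin Advanced.
Dance Fusion starts exactly when Dance Circuit ends (back-to-back, no overlap), so nothing later overlaps Dance Circuit either.
Spin Basics starts before Dance Fusion ends → Dance Fusion and Spin Basics overlap.
Yoga 60 starts before Dance Fusion ends → Dance Fusion and Yoga 60 overlap.
Cardio Basics starts exactly when Dance Fusion ends (back-to-back, no overlap), so nothing later overlaps Dance Fusion either.
Yoga 60 starts before Spin Basics ends → Spin Basics and Yoga 60 overlap.
Cardio Basics starts before Spin Basics ends → Spin Basics and Cardio Basics overlap.
Spin Advanced starts before Spin Basics ends → Spin Basics and Spin Advanced overlap.
Cardio Basics starts before Yoga 60 ends → Yoga 60 and Cardio Basics overlap.
Spin Advanced starts exactly when Yoga 60 ends (back-to-back, no overlap).
Spin Advanced starts before Cardio Basics ends → Cardio Basics and Spin Advanced overlap.
Overlapping pairs: Cardio Basics & Spin Advanced, Cardio Basics & Spin Basics, Cardio Basics & Yoga 60, Dance Fusion & Spin Basics, Dance Fusion & Yoga 60, Spin Advanced & Spin Basics, Spin Basics & Yoga 60 — 7 in total.

7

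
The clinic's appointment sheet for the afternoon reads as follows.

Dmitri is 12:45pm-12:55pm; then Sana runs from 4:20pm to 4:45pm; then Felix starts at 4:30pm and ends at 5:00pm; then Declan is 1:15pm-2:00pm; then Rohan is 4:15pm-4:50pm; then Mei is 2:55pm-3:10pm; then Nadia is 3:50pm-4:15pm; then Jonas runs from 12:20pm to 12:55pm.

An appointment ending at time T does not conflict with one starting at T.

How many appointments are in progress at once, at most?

Sort all start/end points and keep a running count:
12:20pm start Jonas → 1
12:45pm start Dmitri → 2
12:55pm end Dmitri → 1
12:55pm end Jonas → 0
1:15pm start Declan → 1
2:00pm end Declan → 0
2:55pm start Mei → 1
3:10pm end Mei → 0
3:50pm start Nadia → 1
4:15pm end Nadia → 0
4:15pm start Rohan → 1
4:20pm start Sana → 2
4:30pm start Felix → 3
4:45pm end Sana → 2
4:50pm end Rohan → 1
5:00pm end Felix → 0
Peak is 3, at 4:30pm (Felix, Rohan, Sana).

3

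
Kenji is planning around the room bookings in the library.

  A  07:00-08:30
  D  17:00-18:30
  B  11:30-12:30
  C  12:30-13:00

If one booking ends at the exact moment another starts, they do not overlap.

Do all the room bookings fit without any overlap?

Sorted by start: A, B, C, D.
B starts after A ends; A is clear from here.
C starts exactly when B ends (back-to-back, no overlap); B is clear from here.
D starts after C ends.
Every pair is clear; the schedule has no overlaps.

Yes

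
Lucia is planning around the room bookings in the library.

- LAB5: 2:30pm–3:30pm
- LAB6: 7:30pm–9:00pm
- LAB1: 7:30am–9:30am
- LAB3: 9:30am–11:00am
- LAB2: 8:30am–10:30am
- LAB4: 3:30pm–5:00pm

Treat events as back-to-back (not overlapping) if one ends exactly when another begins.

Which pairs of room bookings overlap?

Sorted by start: LAB1, LAB2, LAB3, LAB5, LAB4, LAB6.
LAB2 starts before LAB1 ends → LAB1 and LAB2 overlap.
LAB3 starts exactly when LAB1 ends (back-to-back, no overlap); LAB1 is clear from here.
LAB3 starts before LAB2 ends → LAB2 and LAB3 overlap.
LAB5 starts after LAB2 ends; LAB2 is clear from here.
LAB5 starts after LAB3 ends; LAB3 is clear from here.
LAB4 starts exactly when LAB5 ends (back-to-back, no overlap); LAB5 is clear from here.
LAB6 starts after LAB4 ends.

LAB1 & LAB2, LAB2 & LAB3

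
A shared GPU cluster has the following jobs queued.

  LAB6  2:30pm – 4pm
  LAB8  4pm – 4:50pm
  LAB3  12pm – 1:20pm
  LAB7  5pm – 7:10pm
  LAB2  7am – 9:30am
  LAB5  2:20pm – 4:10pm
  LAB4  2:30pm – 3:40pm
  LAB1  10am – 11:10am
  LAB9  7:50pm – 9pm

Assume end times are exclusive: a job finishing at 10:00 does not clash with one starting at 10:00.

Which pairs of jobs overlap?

LAB4 & LAB5, LAB4 & LAB6, LAB5 & LAB6, LAB5 & LAB8

Sorted by start: LAB2, LAB1, LAB3, LAB5, LAB4, LAB6, LAB8, LAB7, LAB9.
LAB1 starts after LAB2 ends; LAB2 is clear from here.
LAB3 starts after LAB1 ends; LAB1 is clear from here.
LAB5 starts after LAB3 ends; LAB3 is clear from here.
LAB4 starts before LAB5 ends → LAB5 and LAB4 overlap.
LAB6 starts before LAB5 ends → LAB5 and LAB6 overlap.
LAB8 starts before LAB5 ends → LAB5 and LAB8 overlap.
LAB7 starts after LAB5 ends; LAB5 is clear from here.
LAB6 starts before LAB4 ends → LAB4 and LAB6 overlap.
LAB8 starts after LAB4 ends; LAB4 is clear from here.
LAB8 starts exactly when LAB6 ends (back-to-back, no overlap); LAB6 is clear from here.
LAB7 starts after LAB8 ends; LAB8 is clear from here.
LAB9 starts after LAB7 ends.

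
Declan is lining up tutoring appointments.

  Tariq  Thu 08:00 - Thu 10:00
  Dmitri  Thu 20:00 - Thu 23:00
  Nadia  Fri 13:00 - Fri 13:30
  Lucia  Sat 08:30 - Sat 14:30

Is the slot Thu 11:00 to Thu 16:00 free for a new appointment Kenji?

Yes — the slot is free

Tariq: ends Thu 10:00 at or before Kenji starts Thu 11:00 → clear.
Dmitri: starts Thu 20:00 at or after Kenji ends Thu 16:00 → clear.
Nadia: starts Fri 13:00 at or after Kenji ends Thu 16:00 → clear.
Lucia: starts Sat 08:30 at or after Kenji ends Thu 16:00 → clear.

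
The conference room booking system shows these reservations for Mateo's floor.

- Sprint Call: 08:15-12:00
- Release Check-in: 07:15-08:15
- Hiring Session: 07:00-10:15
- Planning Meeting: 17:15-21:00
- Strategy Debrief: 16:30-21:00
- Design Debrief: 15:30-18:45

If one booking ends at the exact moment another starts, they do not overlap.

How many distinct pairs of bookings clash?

Check each pair: they overlap iff neither finishes before the other starts.
Sorted by start: Hiring Session, Release Check-in, Sprint Call, Design Debrief, Strategy Debrief, Planning Meeting.
Release Check-in starts before Hiring Session ends → Hiring Session and Release Check-in overlap.
Sprint Call starts before Hiring Session ends → Hiring Session and Sprint Call overlap.
Design Debrief starts after Hiring Session ends — done with Hiring Session.
Sprint Call starts exactly when Release Check-in ends (back-to-back, no overlap) — done with Release Check-in.
Design Debrief starts after Sprint Call ends — done with Sprint Call.
Strategy Debrief starts before Design Debrief ends → Design Debrief and Strategy Debrief overlap.
Planning Meeting starts before Design Debrief ends → Design Debrief and Planning Meeting overlap.
Planning Meeting starts before Strategy Debrief ends → Strategy Debrief and Planning Meeting overlap.
Overlapping pairs: Design Debrief & Planning Meeting, Design Debrief & Strategy Debrief, Hiring Session & Release Check-in, Hiring Session & Sprint Call, Planning Meeting & Strategy Debrief — 5 in total.

5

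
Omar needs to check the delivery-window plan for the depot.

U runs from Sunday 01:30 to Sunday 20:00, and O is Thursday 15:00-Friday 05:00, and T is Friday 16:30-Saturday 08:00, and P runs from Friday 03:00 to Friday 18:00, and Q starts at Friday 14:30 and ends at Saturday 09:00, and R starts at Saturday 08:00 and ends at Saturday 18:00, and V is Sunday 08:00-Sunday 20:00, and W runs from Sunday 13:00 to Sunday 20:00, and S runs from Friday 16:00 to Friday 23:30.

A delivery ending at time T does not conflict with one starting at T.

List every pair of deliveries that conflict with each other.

Check each pair: they overlap iff neither finishes before the other starts.
Sorted by start: O, P, Q, S, T, R, U, V, W.
P starts before O ends → O and P overlap.
Q starts after O ends; O is clear from here.
Q starts before P ends → P and Q overlap.
S starts before P ends → P and S overlap.
T starts before P ends → P and T overlap.
R starts after P ends; P is clear from here.
S starts before Q ends → Q and S overlap.
T starts before Q ends → Q and T overlap.
R starts before Q ends → Q and R overlap.
U starts after Q ends; Q is clear from here.
T starts before S ends → S and T overlap.
R starts after S ends; S is clear from here.
R starts exactly when T ends (back-to-back, no overlap); T is clear from here.
U starts after R ends; R is clear from here.
V starts before U ends → U and V overlap.
W starts before U ends → U and W overlap.
W starts before V ends → V and W overlap.

O & P, P & Q, P & S, P & T, Q & R, Q & S, Q & T, S & T, U & V, U & W, V & W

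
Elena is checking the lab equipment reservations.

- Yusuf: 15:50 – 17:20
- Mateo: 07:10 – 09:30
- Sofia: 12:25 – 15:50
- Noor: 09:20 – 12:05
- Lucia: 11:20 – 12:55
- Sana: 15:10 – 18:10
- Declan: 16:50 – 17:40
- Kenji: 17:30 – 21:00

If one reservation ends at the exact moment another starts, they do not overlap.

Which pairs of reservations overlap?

Declan & Kenji, Declan & Sana, Declan & Yusuf, Kenji & Sana, Lucia & Noor, Lucia & Sofia, Mateo & Noor, Sana & Sofia, Sana & Yusuf

Check each pair: they overlap iff neither finishes before the other starts.
Sorted by start: Mateo, Noor, Lucia, Sofia, Sana, Yusuf, Declan, Kenji.
Noor starts before Mateo ends → Mateo and Noor overlap.
Lucia starts after Mateo ends, so Mateo has no further overlaps.
Lucia starts before Noor ends → Noor and Lucia overlap.
Sofia starts after Noor ends, so Noor has no further overlaps.
Sofia starts before Lucia ends → Lucia and Sofia overlap.
Sana starts after Lucia ends, so Lucia has no further overlaps.
Sana starts before Sofia ends → Sofia and Sana overlap.
Yusuf starts exactly when Sofia ends (back-to-back, no overlap), so Sofia has no further overlaps.
Yusuf starts before Sana ends → Sana and Yusuf overlap.
Declan starts before Sana ends → Sana and Declan overlap.
Kenji starts before Sana ends → Sana and Kenji overlap.
Declan starts before Yusuf ends → Yusuf and Declan overlap.
Kenji starts after Yusuf ends.
Kenji starts before Declan ends → Declan and Kenji overlap.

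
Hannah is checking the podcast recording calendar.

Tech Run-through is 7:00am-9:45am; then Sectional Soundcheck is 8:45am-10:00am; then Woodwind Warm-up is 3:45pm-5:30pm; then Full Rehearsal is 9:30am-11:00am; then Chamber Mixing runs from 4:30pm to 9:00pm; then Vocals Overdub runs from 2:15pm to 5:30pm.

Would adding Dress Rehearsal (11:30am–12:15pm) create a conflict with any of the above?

No — it doesn't clash with anything

Tech Run-through: ends 9:45am at or before Dress Rehearsal starts 11:30am → clear.
Sectional Soundcheck: ends 10:00am at or before Dress Rehearsal starts 11:30am → clear.
Full Rehearsal: ends 11:00am at or before Dress Rehearsal starts 11:30am → clear.
Vocals Overdub: starts 2:15pm at or after Dress Rehearsal ends 12:15pm → clear.
Woodwind Warm-up: starts 3:45pm at or after Dress Rehearsal ends 12:15pm → clear.
Chamber Mixing: starts 4:30pm at or after Dress Rehearsal ends 12:15pm → clear.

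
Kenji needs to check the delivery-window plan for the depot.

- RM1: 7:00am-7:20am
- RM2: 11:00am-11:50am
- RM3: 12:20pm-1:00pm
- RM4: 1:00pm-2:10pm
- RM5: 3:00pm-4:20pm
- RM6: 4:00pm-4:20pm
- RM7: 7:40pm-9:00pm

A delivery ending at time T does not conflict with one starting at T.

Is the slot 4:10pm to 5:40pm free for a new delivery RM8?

RM1: ends 7:20am at or before RM8 starts 4:10pm → clear.
RM2: ends 11:50am at or before RM8 starts 4:10pm → clear.
RM3: ends 1:00pm at or before RM8 starts 4:10pm → clear.
RM4: ends 2:10pm at or before RM8 starts 4:10pm → clear.
RM5: starts 3:00pm before RM8 ends 5:40pm, and ends 4:20pm after RM8 starts 4:10pm → overlap.
RM6: starts 4:00pm before RM8 ends 5:40pm, and ends 4:20pm after RM8 starts 4:10pm → overlap.
RM7: starts 7:40pm at or after RM8 ends 5:40pm → clear.
RM8 overlaps RM5, RM6.

No — it overlaps RM5, RM6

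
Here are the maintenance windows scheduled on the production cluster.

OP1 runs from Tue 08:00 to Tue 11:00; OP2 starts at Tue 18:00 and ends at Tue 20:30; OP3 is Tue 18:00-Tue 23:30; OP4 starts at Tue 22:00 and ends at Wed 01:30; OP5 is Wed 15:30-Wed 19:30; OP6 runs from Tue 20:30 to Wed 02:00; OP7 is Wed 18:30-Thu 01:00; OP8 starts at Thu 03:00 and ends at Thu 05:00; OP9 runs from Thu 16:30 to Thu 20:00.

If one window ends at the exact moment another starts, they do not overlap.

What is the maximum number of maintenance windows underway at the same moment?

Sweep the timeline, counting +1 at each start and −1 at each end (ends before starts at a tie):
Tue 08:00 start OP1 → 1
Tue 11:00 end OP1 → 0
Tue 18:00 start OP2 → 1
Tue 18:00 start OP3 → 2
Tue 20:30 end OP2 → 1
Tue 20:30 start OP6 → 2
Tue 22:00 start OP4 → 3
Tue 23:30 end OP3 → 2
Wed 01:30 end OP4 → 1
Wed 02:00 end OP6 → 0
Wed 15:30 start OP5 → 1
Wed 18:30 start OP7 → 2
Wed 19:30 end OP5 → 1
Thu 01:00 end OP7 → 0
Thu 03:00 start OP8 → 1
Thu 05:00 end OP8 → 0
Thu 16:30 start OP9 → 1
Thu 20:00 end OP9 → 0
Peak is 3, at Tue 22:00 (OP3, OP4, OP6).

3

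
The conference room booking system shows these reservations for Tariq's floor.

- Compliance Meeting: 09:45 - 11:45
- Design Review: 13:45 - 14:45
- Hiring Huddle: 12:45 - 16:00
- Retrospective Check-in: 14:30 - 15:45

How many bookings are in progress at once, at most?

3

Sweep the timeline, counting +1 at each start and −1 at each end (ends before starts at a tie):
09:45 start Compliance Meeting → 1
11:45 end Compliance Meeting → 0
12:45 start Hiring Huddle → 1
13:45 start Design Review → 2
14:30 start Retrospective Check-in → 3
14:45 end Design Review → 2
15:45 end Retrospective Check-in → 1
16:00 end Hiring Huddle → 0
Peak is 3, at 14:30 (Design Review, Hiring Huddle, Retrospective Check-in).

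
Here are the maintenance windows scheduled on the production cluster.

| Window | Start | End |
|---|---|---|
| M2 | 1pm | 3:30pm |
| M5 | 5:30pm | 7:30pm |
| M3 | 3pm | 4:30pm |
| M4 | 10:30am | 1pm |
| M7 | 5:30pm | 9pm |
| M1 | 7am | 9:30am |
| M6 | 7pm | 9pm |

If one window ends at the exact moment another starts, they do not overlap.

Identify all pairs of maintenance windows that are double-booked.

Check each pair: they overlap iff neither finishes before the other starts.
Sorted by start: M1, M4, M2, M3, M5, M7, M6.
M4 starts after M1 ends, so M1 has no further overlaps.
M2 starts exactly when M4 ends (back-to-back, no overlap), so M4 has no further overlaps.
M3 starts before M2 ends → M2 and M3 overlap.
M5 starts after M2 ends, so M2 has no further overlaps.
M5 starts after M3 ends, so M3 has no further overlaps.
M7 starts before M5 ends → M5 and M7 overlap.
M6 starts before M5 ends → M5 and M6 overlap.
M6 starts before M7 ends → M7 and M6 overlap.

M2 & M3, M5 & M6, M5 & M7, M6 & M7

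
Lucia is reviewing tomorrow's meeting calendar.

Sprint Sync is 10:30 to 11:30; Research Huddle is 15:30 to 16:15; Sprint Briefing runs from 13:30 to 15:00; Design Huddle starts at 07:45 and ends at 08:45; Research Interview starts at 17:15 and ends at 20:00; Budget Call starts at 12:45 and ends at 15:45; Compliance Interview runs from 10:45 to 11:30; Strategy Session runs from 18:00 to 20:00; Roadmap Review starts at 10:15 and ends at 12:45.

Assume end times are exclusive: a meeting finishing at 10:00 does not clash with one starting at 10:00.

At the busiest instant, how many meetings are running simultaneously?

3

Sweep the timeline, counting +1 at each start and −1 at each end (ends before starts at a tie):
07:45 start Design Huddle → 1
08:45 end Design Huddle → 0
10:15 start Roadmap Review → 1
10:30 start Sprint Sync → 2
10:45 start Compliance Interview → 3
11:30 end Compliance Interview → 2
11:30 end Sprint Sync → 1
12:45 end Roadmap Review → 0
12:45 start Budget Call → 1
13:30 start Sprint Briefing → 2
15:00 end Sprint Briefing → 1
15:30 start Research Huddle → 2
15:45 end Budget Call → 1
16:15 end Research Huddle → 0
17:15 start Research Interview → 1
18:00 start Strategy Session → 2
20:00 end Research Interview → 1
20:00 end Strategy Session → 0
Peak is 3, at 10:45 (Compliance Interview, Roadmap Review, Sprint Sync).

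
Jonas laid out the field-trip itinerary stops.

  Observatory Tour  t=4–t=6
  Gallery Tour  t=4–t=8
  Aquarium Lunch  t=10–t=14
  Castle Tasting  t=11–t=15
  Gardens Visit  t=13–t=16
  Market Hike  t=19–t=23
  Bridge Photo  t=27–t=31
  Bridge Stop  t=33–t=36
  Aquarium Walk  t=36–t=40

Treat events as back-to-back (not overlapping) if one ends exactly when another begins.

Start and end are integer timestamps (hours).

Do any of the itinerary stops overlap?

Yes

Sorted by start: Observatory Tour, Gallery Tour, Aquarium Lunch, Castle Tasting, Gardens Visit, Market Hike, Bridge Photo, Bridge Stop, Aquarium Walk.
Gallery Tour starts before Observatory Tour ends → Observatory Tour and Gallery Tour overlap.
That's a conflict, so the schedule is not conflict-free.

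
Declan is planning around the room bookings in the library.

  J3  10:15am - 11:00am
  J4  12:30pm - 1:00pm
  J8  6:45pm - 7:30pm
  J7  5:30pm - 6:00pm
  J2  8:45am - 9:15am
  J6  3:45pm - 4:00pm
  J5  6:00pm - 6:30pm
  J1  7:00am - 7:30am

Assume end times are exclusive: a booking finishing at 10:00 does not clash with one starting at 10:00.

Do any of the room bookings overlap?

No

Sorted by start: J1, J2, J3, J4, J6, J7, J5, J8.
J2 starts after J1 ends — done with J1.
J3 starts after J2 ends — done with J2.
J4 starts after J3 ends — done with J3.
J6 starts after J4 ends — done with J4.
J7 starts after J6 ends — done with J6.
J5 starts exactly when J7 ends (back-to-back, no overlap) — done with J7.
J8 starts after J5 ends.
Every pair is clear; the schedule has no overlaps.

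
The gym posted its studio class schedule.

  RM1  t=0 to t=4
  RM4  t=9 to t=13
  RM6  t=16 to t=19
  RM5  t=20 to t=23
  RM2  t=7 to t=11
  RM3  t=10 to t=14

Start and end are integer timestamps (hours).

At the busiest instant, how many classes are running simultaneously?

3

Sort all start/end points and keep a running count:
t=0 start RM1 → 1
t=4 end RM1 → 0
t=7 start RM2 → 1
t=9 start RM4 → 2
t=10 start RM3 → 3
t=11 end RM2 → 2
t=13 end RM4 → 1
t=14 end RM3 → 0
t=16 start RM6 → 1
t=19 end RM6 → 0
t=20 start RM5 → 1
t=23 end RM5 → 0
Peak is 3, at t=10 (RM2, RM3, RM4).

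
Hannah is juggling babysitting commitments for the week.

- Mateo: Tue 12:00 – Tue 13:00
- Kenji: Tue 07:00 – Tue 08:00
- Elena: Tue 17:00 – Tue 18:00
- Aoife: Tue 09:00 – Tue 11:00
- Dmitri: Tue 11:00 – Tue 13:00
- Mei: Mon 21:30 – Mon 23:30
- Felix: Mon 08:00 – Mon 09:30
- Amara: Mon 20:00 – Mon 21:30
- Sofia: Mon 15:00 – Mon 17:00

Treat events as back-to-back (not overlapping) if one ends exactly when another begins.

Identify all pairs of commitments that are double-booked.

Dmitri & Mateo

Sorted by start: Felix, Sofia, Amara, Mei, Kenji, Aoife, Dmitri, Mateo, Elena.
Sofia starts after Felix ends; Felix is clear from here.
Amara starts after Sofia ends; Sofia is clear from here.
Mei starts exactly when Amara ends (back-to-back, no overlap); Amara is clear from here.
Kenji starts after Mei ends; Mei is clear from here.
Aoife starts after Kenji ends; Kenji is clear from here.
Dmitri starts exactly when Aoife ends (back-to-back, no overlap); Aoife is clear from here.
Mateo starts before Dmitri ends → Dmitri and Mateo overlap.
Elena starts after Dmitri ends.
Elena starts after Mateo ends.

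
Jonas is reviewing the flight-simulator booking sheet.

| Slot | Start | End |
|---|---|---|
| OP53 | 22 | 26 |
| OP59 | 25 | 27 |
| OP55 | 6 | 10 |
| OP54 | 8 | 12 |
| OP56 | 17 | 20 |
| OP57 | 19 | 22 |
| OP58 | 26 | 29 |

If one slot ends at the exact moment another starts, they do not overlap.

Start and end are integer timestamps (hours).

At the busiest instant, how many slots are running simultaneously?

2

Sweep the timeline, counting +1 at each start and −1 at each end (ends before starts at a tie):
6 start OP55 → 1
8 start OP54 → 2
10 end OP55 → 1
12 end OP54 → 0
17 start OP56 → 1
19 start OP57 → 2
20 end OP56 → 1
22 end OP57 → 0
22 start OP53 → 1
25 start OP59 → 2
26 end OP53 → 1
26 start OP58 → 2
27 end OP59 → 1
29 end OP58 → 0
Peak is 2, at 8 (OP54, OP55).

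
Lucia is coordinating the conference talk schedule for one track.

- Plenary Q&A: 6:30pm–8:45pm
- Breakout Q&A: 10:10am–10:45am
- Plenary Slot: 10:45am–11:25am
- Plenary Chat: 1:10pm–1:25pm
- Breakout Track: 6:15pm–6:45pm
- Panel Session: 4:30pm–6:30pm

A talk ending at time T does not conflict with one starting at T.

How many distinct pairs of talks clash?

Sorted by start: Breakout Q&A, Plenary Slot, Plenary Chat, Panel Session, Breakout Track, Plenary Q&A.
Plenary Slot starts exactly when Breakout Q&A ends (back-to-back, no overlap) — done with Breakout Q&A.
Plenary Chat starts after Plenary Slot ends — done with Plenary Slot.
Panel Session starts after Plenary Chat ends — done with Plenary Chat.
Breakout Track starts before Panel Session ends → Panel Session and Breakout Track overlap.
Plenary Q&A starts exactly when Panel Session ends (back-to-back, no overlap).
Plenary Q&A starts before Breakout Track ends → Breakout Track and Plenary Q&A overlap.
Overlapping pairs: Breakout Track & Panel Session, Breakout Track & Plenary Q&A — 2 in total.

2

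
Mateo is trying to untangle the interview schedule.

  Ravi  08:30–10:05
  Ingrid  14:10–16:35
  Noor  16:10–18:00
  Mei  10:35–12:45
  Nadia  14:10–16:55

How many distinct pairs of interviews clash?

3

Sorted by start: Ravi, Mei, Nadia, Ingrid, Noor.
Mei starts after Ravi ends; Ravi is clear from here.
Nadia starts after Mei ends; Mei is clear from here.
Ingrid starts before Nadia ends → Nadia and Ingrid overlap.
Noor starts before Nadia ends → Nadia and Noor overlap.
Noor starts before Ingrid ends → Ingrid and Noor overlap.
Overlapping pairs: Ingrid & Nadia, Ingrid & Noor, Nadia & Noor — 3 in total.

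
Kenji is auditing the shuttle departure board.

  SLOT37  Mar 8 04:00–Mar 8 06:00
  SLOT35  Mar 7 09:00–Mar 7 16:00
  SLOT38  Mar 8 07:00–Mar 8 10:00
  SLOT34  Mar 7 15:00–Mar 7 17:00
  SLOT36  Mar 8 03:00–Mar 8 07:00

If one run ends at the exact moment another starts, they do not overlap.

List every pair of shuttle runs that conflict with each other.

SLOT34 & SLOT35, SLOT36 & SLOT37

Check each pair: they overlap iff neither finishes before the other starts.
Sorted by start: SLOT35, SLOT34, SLOT36, SLOT37, SLOT38.
SLOT34 starts before SLOT35 ends → SLOT35 and SLOT34 overlap.
SLOT36 starts after SLOT35 ends, so SLOT35 has no further overlaps.
SLOT36 starts after SLOT34 ends, so SLOT34 has no further overlaps.
SLOT37 starts before SLOT36 ends → SLOT36 and SLOT37 overlap.
SLOT38 starts exactly when SLOT36 ends (back-to-back, no overlap).
SLOT38 starts after SLOT37 ends.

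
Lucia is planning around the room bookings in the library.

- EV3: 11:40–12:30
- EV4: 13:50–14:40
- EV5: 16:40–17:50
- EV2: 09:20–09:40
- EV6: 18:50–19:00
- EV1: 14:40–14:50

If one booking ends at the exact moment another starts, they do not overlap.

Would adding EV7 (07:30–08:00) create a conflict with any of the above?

No — it doesn't clash with anything

EV2: starts 09:20 at or after EV7 ends 08:00 → clear.
EV3: starts 11:40 at or after EV7 ends 08:00 → clear.
EV4: starts 13:50 at or after EV7 ends 08:00 → clear.
EV1: starts 14:40 at or after EV7 ends 08:00 → clear.
EV5: starts 16:40 at or after EV7 ends 08:00 → clear.
EV6: starts 18:50 at or after EV7 ends 08:00 → clear.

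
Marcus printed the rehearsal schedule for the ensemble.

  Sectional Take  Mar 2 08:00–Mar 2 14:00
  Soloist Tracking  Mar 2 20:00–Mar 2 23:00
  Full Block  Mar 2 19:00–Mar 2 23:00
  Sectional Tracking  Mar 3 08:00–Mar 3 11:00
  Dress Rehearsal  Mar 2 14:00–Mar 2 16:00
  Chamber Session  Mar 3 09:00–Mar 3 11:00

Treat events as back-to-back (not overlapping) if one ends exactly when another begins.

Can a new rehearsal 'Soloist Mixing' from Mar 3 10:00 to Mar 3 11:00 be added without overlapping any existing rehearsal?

No — it overlaps Chamber Session, Sectional Tracking

Sectional Take: ends Mar 2 14:00 at or before Soloist Mixing starts Mar 3 10:00 → clear.
Dress Rehearsal: ends Mar 2 16:00 at or before Soloist Mixing starts Mar 3 10:00 → clear.
Full Block: ends Mar 2 23:00 at or before Soloist Mixing starts Mar 3 10:00 → clear.
Soloist Tracking: ends Mar 2 23:00 at or before Soloist Mixing starts Mar 3 10:00 → clear.
Sectional Tracking: starts Mar 3 08:00 before Soloist Mixing ends Mar 3 11:00, and ends Mar 3 11:00 after Soloist Mixing starts Mar 3 10:00 → overlap.
Chamber Session: starts Mar 3 09:00 before Soloist Mixing ends Mar 3 11:00, and ends Mar 3 11:00 after Soloist Mixing starts Mar 3 10:00 → overlap.
Soloist Mixing overlaps Sectional Tracking, Chamber Session.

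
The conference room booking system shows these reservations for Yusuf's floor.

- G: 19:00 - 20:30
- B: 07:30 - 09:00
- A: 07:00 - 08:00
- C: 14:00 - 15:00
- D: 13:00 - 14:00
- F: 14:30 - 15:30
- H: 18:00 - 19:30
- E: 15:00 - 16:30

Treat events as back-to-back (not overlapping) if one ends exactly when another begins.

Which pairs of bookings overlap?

Sorted by start: A, B, D, C, F, E, H, G.
B starts before A ends → A and B overlap.
D starts after A ends, so nothing later overlaps A either.
D starts after B ends, so nothing later overlaps B either.
C starts exactly when D ends (back-to-back, no overlap), so nothing later overlaps D either.
F starts before C ends → C and F overlap.
E starts exactly when C ends (back-to-back, no overlap), so nothing later overlaps C either.
E starts before F ends → F and E overlap.
H starts after F ends, so nothing later overlaps F either.
H starts after E ends, so nothing later overlaps E either.
G starts before H ends → H and G overlap.

A & B, C & F, E & F, G & H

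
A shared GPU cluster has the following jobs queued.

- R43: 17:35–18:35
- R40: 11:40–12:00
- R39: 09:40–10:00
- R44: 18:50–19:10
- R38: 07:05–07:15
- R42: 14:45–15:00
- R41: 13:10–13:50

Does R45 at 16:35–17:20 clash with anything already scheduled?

R38: ends 07:15 at or before R45 starts 16:35 → clear.
R39: ends 10:00 at or before R45 starts 16:35 → clear.
R40: ends 12:00 at or before R45 starts 16:35 → clear.
R41: ends 13:50 at or before R45 starts 16:35 → clear.
R42: ends 15:00 at or before R45 starts 16:35 → clear.
R43: starts 17:35 at or after R45 ends 17:20 → clear.
R44: starts 18:50 at or after R45 ends 17:20 → clear.

No — it doesn't clash with anything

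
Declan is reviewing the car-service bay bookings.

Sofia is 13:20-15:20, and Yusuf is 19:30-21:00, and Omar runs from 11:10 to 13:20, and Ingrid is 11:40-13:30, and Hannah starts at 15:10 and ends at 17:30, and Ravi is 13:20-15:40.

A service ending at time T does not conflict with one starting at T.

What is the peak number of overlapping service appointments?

Sort all start/end points and keep a running count:
11:10 start Omar → 1
11:40 start Ingrid → 2
13:20 end Omar → 1
13:20 start Ravi → 2
13:20 start Sofia → 3
13:30 end Ingrid → 2
15:10 start Hannah → 3
15:20 end Sofia → 2
15:40 end Ravi → 1
17:30 end Hannah → 0
19:30 start Yusuf → 1
21:00 end Yusuf → 0
Peak is 3, at 13:20 (Ingrid, Ravi, Sofia).

3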